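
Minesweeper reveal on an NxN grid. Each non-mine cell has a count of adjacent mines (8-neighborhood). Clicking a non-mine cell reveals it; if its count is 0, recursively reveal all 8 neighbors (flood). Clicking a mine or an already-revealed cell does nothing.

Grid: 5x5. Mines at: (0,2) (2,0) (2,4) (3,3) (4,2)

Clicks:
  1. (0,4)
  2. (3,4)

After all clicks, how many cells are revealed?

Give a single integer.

Click 1 (0,4) count=0: revealed 4 new [(0,3) (0,4) (1,3) (1,4)] -> total=4
Click 2 (3,4) count=2: revealed 1 new [(3,4)] -> total=5

Answer: 5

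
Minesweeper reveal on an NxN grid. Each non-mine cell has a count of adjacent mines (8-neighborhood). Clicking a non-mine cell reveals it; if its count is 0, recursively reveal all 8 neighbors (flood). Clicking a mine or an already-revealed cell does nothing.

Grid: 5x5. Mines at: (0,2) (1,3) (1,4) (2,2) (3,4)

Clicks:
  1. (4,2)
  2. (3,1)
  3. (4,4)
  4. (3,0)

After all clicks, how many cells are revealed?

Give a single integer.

Click 1 (4,2) count=0: revealed 14 new [(0,0) (0,1) (1,0) (1,1) (2,0) (2,1) (3,0) (3,1) (3,2) (3,3) (4,0) (4,1) (4,2) (4,3)] -> total=14
Click 2 (3,1) count=1: revealed 0 new [(none)] -> total=14
Click 3 (4,4) count=1: revealed 1 new [(4,4)] -> total=15
Click 4 (3,0) count=0: revealed 0 new [(none)] -> total=15

Answer: 15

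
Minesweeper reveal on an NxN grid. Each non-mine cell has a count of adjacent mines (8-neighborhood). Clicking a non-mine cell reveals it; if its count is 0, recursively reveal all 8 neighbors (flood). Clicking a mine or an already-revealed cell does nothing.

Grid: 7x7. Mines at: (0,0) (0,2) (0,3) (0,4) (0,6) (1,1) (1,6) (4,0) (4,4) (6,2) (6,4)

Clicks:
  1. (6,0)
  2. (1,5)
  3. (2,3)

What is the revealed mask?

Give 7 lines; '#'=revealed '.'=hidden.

Click 1 (6,0) count=0: revealed 4 new [(5,0) (5,1) (6,0) (6,1)] -> total=4
Click 2 (1,5) count=3: revealed 1 new [(1,5)] -> total=5
Click 3 (2,3) count=0: revealed 18 new [(1,2) (1,3) (1,4) (2,1) (2,2) (2,3) (2,4) (2,5) (3,1) (3,2) (3,3) (3,4) (3,5) (4,1) (4,2) (4,3) (5,2) (5,3)] -> total=23

Answer: .......
..####.
.#####.
.#####.
.###...
####...
##.....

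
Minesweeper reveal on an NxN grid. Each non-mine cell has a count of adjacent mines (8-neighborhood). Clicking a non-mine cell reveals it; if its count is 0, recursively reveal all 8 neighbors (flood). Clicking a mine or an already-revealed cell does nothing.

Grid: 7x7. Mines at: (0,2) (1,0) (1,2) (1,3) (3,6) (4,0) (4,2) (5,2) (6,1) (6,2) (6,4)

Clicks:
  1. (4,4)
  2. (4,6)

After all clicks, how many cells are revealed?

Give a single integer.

Answer: 13

Derivation:
Click 1 (4,4) count=0: revealed 12 new [(2,3) (2,4) (2,5) (3,3) (3,4) (3,5) (4,3) (4,4) (4,5) (5,3) (5,4) (5,5)] -> total=12
Click 2 (4,6) count=1: revealed 1 new [(4,6)] -> total=13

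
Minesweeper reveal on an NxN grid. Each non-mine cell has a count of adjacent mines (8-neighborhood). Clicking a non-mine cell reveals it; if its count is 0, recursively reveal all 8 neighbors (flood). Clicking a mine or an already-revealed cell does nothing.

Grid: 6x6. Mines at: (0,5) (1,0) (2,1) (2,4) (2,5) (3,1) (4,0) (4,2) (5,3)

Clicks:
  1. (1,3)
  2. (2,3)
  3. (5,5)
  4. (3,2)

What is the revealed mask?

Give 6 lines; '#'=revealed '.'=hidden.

Answer: ......
...#..
...#..
..#.##
....##
....##

Derivation:
Click 1 (1,3) count=1: revealed 1 new [(1,3)] -> total=1
Click 2 (2,3) count=1: revealed 1 new [(2,3)] -> total=2
Click 3 (5,5) count=0: revealed 6 new [(3,4) (3,5) (4,4) (4,5) (5,4) (5,5)] -> total=8
Click 4 (3,2) count=3: revealed 1 new [(3,2)] -> total=9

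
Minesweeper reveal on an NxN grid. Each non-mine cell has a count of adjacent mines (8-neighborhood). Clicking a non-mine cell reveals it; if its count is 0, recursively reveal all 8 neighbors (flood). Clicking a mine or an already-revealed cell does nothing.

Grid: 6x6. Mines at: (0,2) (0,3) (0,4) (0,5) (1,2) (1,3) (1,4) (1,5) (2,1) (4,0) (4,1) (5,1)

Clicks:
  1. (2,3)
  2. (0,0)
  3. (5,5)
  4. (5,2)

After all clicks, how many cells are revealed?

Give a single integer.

Click 1 (2,3) count=3: revealed 1 new [(2,3)] -> total=1
Click 2 (0,0) count=0: revealed 4 new [(0,0) (0,1) (1,0) (1,1)] -> total=5
Click 3 (5,5) count=0: revealed 15 new [(2,2) (2,4) (2,5) (3,2) (3,3) (3,4) (3,5) (4,2) (4,3) (4,4) (4,5) (5,2) (5,3) (5,4) (5,5)] -> total=20
Click 4 (5,2) count=2: revealed 0 new [(none)] -> total=20

Answer: 20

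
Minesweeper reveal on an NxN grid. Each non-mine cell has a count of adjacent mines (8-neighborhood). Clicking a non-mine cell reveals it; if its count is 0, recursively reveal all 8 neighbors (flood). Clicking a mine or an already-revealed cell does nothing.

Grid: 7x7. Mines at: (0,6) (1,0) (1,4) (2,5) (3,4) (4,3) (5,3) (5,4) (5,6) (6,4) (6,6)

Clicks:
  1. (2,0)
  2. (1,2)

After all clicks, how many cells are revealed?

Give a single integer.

Click 1 (2,0) count=1: revealed 1 new [(2,0)] -> total=1
Click 2 (1,2) count=0: revealed 22 new [(0,1) (0,2) (0,3) (1,1) (1,2) (1,3) (2,1) (2,2) (2,3) (3,0) (3,1) (3,2) (3,3) (4,0) (4,1) (4,2) (5,0) (5,1) (5,2) (6,0) (6,1) (6,2)] -> total=23

Answer: 23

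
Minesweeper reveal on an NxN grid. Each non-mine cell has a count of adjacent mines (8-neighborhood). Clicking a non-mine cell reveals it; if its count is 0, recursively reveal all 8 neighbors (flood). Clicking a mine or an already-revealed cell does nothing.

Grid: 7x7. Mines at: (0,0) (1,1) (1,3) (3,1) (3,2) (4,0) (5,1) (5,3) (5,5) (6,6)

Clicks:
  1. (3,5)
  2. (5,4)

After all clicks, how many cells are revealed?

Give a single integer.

Answer: 19

Derivation:
Click 1 (3,5) count=0: revealed 18 new [(0,4) (0,5) (0,6) (1,4) (1,5) (1,6) (2,3) (2,4) (2,5) (2,6) (3,3) (3,4) (3,5) (3,6) (4,3) (4,4) (4,5) (4,6)] -> total=18
Click 2 (5,4) count=2: revealed 1 new [(5,4)] -> total=19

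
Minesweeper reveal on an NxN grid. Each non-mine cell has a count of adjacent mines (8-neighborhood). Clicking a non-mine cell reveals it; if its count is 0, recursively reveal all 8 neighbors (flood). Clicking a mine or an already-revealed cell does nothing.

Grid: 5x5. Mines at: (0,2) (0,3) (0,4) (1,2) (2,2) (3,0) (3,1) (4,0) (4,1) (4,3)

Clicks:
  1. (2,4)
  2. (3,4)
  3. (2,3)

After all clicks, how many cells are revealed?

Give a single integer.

Answer: 6

Derivation:
Click 1 (2,4) count=0: revealed 6 new [(1,3) (1,4) (2,3) (2,4) (3,3) (3,4)] -> total=6
Click 2 (3,4) count=1: revealed 0 new [(none)] -> total=6
Click 3 (2,3) count=2: revealed 0 new [(none)] -> total=6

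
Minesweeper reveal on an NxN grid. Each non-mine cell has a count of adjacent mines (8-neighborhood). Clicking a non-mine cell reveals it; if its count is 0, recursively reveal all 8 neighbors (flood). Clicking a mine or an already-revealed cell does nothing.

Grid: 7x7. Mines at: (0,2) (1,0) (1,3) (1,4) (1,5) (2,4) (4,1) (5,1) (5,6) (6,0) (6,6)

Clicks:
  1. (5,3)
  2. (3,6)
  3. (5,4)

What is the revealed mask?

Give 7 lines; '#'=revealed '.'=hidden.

Answer: .......
.......
.....##
..#####
..#####
..####.
..####.

Derivation:
Click 1 (5,3) count=0: revealed 16 new [(3,2) (3,3) (3,4) (3,5) (4,2) (4,3) (4,4) (4,5) (5,2) (5,3) (5,4) (5,5) (6,2) (6,3) (6,4) (6,5)] -> total=16
Click 2 (3,6) count=0: revealed 4 new [(2,5) (2,6) (3,6) (4,6)] -> total=20
Click 3 (5,4) count=0: revealed 0 new [(none)] -> total=20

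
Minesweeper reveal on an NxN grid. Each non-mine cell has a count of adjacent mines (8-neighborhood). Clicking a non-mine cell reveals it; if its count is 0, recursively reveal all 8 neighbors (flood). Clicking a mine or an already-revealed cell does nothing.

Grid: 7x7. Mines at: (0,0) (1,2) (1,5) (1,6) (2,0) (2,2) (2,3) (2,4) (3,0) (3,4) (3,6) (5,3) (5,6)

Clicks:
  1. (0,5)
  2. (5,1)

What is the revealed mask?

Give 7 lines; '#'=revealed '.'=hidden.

Answer: .....#.
.......
.......
.......
###....
###....
###....

Derivation:
Click 1 (0,5) count=2: revealed 1 new [(0,5)] -> total=1
Click 2 (5,1) count=0: revealed 9 new [(4,0) (4,1) (4,2) (5,0) (5,1) (5,2) (6,0) (6,1) (6,2)] -> total=10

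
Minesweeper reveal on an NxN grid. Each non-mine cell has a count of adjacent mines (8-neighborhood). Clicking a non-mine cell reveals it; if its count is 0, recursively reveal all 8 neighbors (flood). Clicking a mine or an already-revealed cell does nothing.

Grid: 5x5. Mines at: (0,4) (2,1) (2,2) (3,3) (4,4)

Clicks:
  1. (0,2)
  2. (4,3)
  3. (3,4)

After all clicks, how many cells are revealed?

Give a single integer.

Answer: 10

Derivation:
Click 1 (0,2) count=0: revealed 8 new [(0,0) (0,1) (0,2) (0,3) (1,0) (1,1) (1,2) (1,3)] -> total=8
Click 2 (4,3) count=2: revealed 1 new [(4,3)] -> total=9
Click 3 (3,4) count=2: revealed 1 new [(3,4)] -> total=10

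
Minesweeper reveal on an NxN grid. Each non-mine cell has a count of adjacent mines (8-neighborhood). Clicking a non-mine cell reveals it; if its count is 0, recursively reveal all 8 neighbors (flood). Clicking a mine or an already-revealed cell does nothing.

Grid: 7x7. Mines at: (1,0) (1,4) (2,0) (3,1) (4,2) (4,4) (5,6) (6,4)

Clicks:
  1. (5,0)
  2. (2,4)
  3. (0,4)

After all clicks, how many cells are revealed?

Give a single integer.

Answer: 12

Derivation:
Click 1 (5,0) count=0: revealed 10 new [(4,0) (4,1) (5,0) (5,1) (5,2) (5,3) (6,0) (6,1) (6,2) (6,3)] -> total=10
Click 2 (2,4) count=1: revealed 1 new [(2,4)] -> total=11
Click 3 (0,4) count=1: revealed 1 new [(0,4)] -> total=12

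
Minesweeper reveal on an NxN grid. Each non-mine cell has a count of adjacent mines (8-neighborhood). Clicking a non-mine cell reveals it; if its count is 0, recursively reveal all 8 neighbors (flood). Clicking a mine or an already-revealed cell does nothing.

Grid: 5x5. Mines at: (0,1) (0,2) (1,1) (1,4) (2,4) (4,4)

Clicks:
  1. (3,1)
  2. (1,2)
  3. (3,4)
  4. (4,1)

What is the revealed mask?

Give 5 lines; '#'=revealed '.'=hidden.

Click 1 (3,1) count=0: revealed 12 new [(2,0) (2,1) (2,2) (2,3) (3,0) (3,1) (3,2) (3,3) (4,0) (4,1) (4,2) (4,3)] -> total=12
Click 2 (1,2) count=3: revealed 1 new [(1,2)] -> total=13
Click 3 (3,4) count=2: revealed 1 new [(3,4)] -> total=14
Click 4 (4,1) count=0: revealed 0 new [(none)] -> total=14

Answer: .....
..#..
####.
#####
####.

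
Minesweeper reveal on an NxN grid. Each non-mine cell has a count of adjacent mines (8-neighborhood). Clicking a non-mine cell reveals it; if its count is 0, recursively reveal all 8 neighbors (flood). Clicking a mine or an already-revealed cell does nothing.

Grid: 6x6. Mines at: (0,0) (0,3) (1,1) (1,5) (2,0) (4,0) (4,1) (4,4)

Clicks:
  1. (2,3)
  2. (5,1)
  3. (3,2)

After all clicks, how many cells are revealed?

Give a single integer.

Answer: 10

Derivation:
Click 1 (2,3) count=0: revealed 9 new [(1,2) (1,3) (1,4) (2,2) (2,3) (2,4) (3,2) (3,3) (3,4)] -> total=9
Click 2 (5,1) count=2: revealed 1 new [(5,1)] -> total=10
Click 3 (3,2) count=1: revealed 0 new [(none)] -> total=10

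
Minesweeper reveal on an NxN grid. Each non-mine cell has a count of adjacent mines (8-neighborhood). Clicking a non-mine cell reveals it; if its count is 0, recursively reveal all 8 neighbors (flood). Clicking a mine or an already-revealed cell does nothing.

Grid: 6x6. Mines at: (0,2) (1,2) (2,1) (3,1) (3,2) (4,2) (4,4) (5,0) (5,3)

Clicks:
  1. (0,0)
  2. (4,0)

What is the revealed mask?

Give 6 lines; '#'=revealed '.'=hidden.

Click 1 (0,0) count=0: revealed 4 new [(0,0) (0,1) (1,0) (1,1)] -> total=4
Click 2 (4,0) count=2: revealed 1 new [(4,0)] -> total=5

Answer: ##....
##....
......
......
#.....
......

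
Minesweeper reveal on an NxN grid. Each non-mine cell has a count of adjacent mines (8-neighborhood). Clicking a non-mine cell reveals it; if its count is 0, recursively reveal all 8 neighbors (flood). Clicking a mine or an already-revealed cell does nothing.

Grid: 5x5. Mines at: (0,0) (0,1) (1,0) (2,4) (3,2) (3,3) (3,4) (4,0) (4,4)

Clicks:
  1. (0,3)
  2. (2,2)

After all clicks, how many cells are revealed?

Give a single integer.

Answer: 7

Derivation:
Click 1 (0,3) count=0: revealed 6 new [(0,2) (0,3) (0,4) (1,2) (1,3) (1,4)] -> total=6
Click 2 (2,2) count=2: revealed 1 new [(2,2)] -> total=7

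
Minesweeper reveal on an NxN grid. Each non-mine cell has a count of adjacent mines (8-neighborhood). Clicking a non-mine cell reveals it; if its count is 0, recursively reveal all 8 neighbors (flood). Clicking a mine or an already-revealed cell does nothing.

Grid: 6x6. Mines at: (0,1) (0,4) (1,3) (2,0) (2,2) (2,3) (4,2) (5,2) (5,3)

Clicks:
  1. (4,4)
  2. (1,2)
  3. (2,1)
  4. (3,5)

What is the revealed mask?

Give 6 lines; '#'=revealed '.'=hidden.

Click 1 (4,4) count=1: revealed 1 new [(4,4)] -> total=1
Click 2 (1,2) count=4: revealed 1 new [(1,2)] -> total=2
Click 3 (2,1) count=2: revealed 1 new [(2,1)] -> total=3
Click 4 (3,5) count=0: revealed 9 new [(1,4) (1,5) (2,4) (2,5) (3,4) (3,5) (4,5) (5,4) (5,5)] -> total=12

Answer: ......
..#.##
.#..##
....##
....##
....##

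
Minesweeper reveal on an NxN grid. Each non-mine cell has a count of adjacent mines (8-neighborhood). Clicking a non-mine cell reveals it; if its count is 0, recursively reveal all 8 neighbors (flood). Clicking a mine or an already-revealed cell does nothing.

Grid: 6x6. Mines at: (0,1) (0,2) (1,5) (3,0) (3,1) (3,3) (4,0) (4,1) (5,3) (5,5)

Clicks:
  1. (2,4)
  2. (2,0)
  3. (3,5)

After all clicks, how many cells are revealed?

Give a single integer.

Click 1 (2,4) count=2: revealed 1 new [(2,4)] -> total=1
Click 2 (2,0) count=2: revealed 1 new [(2,0)] -> total=2
Click 3 (3,5) count=0: revealed 5 new [(2,5) (3,4) (3,5) (4,4) (4,5)] -> total=7

Answer: 7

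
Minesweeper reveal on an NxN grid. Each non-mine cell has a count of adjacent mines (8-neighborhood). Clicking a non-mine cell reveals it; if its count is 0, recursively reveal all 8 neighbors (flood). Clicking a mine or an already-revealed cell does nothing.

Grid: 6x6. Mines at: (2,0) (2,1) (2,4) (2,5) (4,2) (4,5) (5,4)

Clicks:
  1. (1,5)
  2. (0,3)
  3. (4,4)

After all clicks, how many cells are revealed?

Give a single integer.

Answer: 13

Derivation:
Click 1 (1,5) count=2: revealed 1 new [(1,5)] -> total=1
Click 2 (0,3) count=0: revealed 11 new [(0,0) (0,1) (0,2) (0,3) (0,4) (0,5) (1,0) (1,1) (1,2) (1,3) (1,4)] -> total=12
Click 3 (4,4) count=2: revealed 1 new [(4,4)] -> total=13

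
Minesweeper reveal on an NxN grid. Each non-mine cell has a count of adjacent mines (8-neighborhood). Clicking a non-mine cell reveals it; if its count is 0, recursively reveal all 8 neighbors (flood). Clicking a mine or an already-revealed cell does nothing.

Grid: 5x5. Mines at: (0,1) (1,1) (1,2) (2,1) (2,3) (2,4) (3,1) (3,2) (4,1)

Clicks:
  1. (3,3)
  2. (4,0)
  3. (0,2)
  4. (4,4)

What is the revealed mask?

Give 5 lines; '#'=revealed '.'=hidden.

Answer: ..#..
.....
.....
...##
#..##

Derivation:
Click 1 (3,3) count=3: revealed 1 new [(3,3)] -> total=1
Click 2 (4,0) count=2: revealed 1 new [(4,0)] -> total=2
Click 3 (0,2) count=3: revealed 1 new [(0,2)] -> total=3
Click 4 (4,4) count=0: revealed 3 new [(3,4) (4,3) (4,4)] -> total=6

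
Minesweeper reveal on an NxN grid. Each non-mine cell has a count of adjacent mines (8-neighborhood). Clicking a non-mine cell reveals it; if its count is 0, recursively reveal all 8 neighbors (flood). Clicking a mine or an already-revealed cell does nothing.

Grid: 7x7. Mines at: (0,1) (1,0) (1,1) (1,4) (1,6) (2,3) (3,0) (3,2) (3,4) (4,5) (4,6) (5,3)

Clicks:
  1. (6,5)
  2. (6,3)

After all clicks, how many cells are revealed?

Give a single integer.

Answer: 7

Derivation:
Click 1 (6,5) count=0: revealed 6 new [(5,4) (5,5) (5,6) (6,4) (6,5) (6,6)] -> total=6
Click 2 (6,3) count=1: revealed 1 new [(6,3)] -> total=7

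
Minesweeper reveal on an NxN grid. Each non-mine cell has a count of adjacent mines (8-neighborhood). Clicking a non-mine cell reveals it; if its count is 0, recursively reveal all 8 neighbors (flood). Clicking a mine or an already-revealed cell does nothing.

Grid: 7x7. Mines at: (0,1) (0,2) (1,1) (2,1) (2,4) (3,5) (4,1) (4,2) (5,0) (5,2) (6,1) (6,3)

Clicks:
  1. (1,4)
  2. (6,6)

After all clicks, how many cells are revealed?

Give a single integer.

Answer: 10

Derivation:
Click 1 (1,4) count=1: revealed 1 new [(1,4)] -> total=1
Click 2 (6,6) count=0: revealed 9 new [(4,4) (4,5) (4,6) (5,4) (5,5) (5,6) (6,4) (6,5) (6,6)] -> total=10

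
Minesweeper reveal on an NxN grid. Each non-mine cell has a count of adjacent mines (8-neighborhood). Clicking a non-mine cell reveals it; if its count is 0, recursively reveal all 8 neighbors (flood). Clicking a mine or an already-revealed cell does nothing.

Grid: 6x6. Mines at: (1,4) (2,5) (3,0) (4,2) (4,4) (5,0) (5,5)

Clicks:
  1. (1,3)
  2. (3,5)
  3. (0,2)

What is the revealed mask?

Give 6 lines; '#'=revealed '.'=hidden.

Click 1 (1,3) count=1: revealed 1 new [(1,3)] -> total=1
Click 2 (3,5) count=2: revealed 1 new [(3,5)] -> total=2
Click 3 (0,2) count=0: revealed 14 new [(0,0) (0,1) (0,2) (0,3) (1,0) (1,1) (1,2) (2,0) (2,1) (2,2) (2,3) (3,1) (3,2) (3,3)] -> total=16

Answer: ####..
####..
####..
.###.#
......
......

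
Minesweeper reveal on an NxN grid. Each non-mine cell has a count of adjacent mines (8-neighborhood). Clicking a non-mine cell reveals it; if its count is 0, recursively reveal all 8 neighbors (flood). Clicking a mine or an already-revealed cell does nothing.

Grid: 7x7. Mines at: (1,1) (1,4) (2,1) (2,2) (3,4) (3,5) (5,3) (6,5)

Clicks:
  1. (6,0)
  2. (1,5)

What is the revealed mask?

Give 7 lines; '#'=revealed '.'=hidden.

Answer: .......
.....#.
.......
###....
###....
###....
###....

Derivation:
Click 1 (6,0) count=0: revealed 12 new [(3,0) (3,1) (3,2) (4,0) (4,1) (4,2) (5,0) (5,1) (5,2) (6,0) (6,1) (6,2)] -> total=12
Click 2 (1,5) count=1: revealed 1 new [(1,5)] -> total=13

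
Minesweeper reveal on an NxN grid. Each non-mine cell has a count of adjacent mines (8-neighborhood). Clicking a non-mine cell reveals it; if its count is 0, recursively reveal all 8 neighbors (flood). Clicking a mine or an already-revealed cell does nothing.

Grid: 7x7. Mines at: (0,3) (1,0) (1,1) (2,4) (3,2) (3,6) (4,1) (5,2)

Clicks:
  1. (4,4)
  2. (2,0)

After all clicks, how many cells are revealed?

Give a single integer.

Answer: 16

Derivation:
Click 1 (4,4) count=0: revealed 15 new [(3,3) (3,4) (3,5) (4,3) (4,4) (4,5) (4,6) (5,3) (5,4) (5,5) (5,6) (6,3) (6,4) (6,5) (6,6)] -> total=15
Click 2 (2,0) count=2: revealed 1 new [(2,0)] -> total=16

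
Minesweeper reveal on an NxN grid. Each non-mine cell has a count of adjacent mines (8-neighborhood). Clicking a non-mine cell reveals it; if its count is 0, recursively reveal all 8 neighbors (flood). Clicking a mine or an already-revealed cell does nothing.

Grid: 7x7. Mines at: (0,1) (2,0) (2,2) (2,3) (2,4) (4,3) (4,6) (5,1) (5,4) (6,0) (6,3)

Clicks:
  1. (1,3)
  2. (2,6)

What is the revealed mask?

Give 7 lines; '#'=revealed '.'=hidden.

Click 1 (1,3) count=3: revealed 1 new [(1,3)] -> total=1
Click 2 (2,6) count=0: revealed 13 new [(0,2) (0,3) (0,4) (0,5) (0,6) (1,2) (1,4) (1,5) (1,6) (2,5) (2,6) (3,5) (3,6)] -> total=14

Answer: ..#####
..#####
.....##
.....##
.......
.......
.......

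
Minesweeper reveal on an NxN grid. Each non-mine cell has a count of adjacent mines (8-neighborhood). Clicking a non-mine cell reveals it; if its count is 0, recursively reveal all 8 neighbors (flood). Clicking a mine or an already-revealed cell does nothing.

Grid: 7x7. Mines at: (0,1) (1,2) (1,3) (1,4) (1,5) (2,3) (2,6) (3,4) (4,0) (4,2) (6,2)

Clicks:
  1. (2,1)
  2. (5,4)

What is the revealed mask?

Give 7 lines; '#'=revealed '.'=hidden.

Answer: .......
.......
.#.....
.....##
...####
...####
...####

Derivation:
Click 1 (2,1) count=1: revealed 1 new [(2,1)] -> total=1
Click 2 (5,4) count=0: revealed 14 new [(3,5) (3,6) (4,3) (4,4) (4,5) (4,6) (5,3) (5,4) (5,5) (5,6) (6,3) (6,4) (6,5) (6,6)] -> total=15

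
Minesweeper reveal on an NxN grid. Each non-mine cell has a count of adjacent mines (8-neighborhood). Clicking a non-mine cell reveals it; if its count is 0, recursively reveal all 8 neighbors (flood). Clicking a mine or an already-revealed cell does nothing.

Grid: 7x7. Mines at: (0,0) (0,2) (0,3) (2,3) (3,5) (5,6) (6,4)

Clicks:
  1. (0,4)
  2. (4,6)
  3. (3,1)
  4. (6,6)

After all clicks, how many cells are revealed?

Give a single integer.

Click 1 (0,4) count=1: revealed 1 new [(0,4)] -> total=1
Click 2 (4,6) count=2: revealed 1 new [(4,6)] -> total=2
Click 3 (3,1) count=0: revealed 25 new [(1,0) (1,1) (1,2) (2,0) (2,1) (2,2) (3,0) (3,1) (3,2) (3,3) (3,4) (4,0) (4,1) (4,2) (4,3) (4,4) (5,0) (5,1) (5,2) (5,3) (5,4) (6,0) (6,1) (6,2) (6,3)] -> total=27
Click 4 (6,6) count=1: revealed 1 new [(6,6)] -> total=28

Answer: 28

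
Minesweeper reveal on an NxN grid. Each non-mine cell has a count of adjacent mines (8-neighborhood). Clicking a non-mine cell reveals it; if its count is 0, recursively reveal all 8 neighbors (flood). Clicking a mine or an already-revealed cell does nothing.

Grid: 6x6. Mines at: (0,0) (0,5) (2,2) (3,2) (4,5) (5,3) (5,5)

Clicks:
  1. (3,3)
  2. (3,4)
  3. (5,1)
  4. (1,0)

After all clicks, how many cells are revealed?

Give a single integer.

Answer: 14

Derivation:
Click 1 (3,3) count=2: revealed 1 new [(3,3)] -> total=1
Click 2 (3,4) count=1: revealed 1 new [(3,4)] -> total=2
Click 3 (5,1) count=0: revealed 12 new [(1,0) (1,1) (2,0) (2,1) (3,0) (3,1) (4,0) (4,1) (4,2) (5,0) (5,1) (5,2)] -> total=14
Click 4 (1,0) count=1: revealed 0 new [(none)] -> total=14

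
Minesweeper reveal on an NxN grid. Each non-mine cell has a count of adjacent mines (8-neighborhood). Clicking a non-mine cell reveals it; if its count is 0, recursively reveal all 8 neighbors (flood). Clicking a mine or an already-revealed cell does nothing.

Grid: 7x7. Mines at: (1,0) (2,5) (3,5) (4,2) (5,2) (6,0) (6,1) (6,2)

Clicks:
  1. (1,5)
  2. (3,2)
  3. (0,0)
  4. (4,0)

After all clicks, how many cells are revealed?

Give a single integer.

Answer: 11

Derivation:
Click 1 (1,5) count=1: revealed 1 new [(1,5)] -> total=1
Click 2 (3,2) count=1: revealed 1 new [(3,2)] -> total=2
Click 3 (0,0) count=1: revealed 1 new [(0,0)] -> total=3
Click 4 (4,0) count=0: revealed 8 new [(2,0) (2,1) (3,0) (3,1) (4,0) (4,1) (5,0) (5,1)] -> total=11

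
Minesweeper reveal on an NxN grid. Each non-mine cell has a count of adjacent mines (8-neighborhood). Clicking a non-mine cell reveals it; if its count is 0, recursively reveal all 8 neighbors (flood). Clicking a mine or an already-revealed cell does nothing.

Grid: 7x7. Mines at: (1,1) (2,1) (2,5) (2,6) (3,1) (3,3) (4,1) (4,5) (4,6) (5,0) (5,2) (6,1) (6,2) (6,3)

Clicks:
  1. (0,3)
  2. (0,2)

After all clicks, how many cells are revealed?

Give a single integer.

Answer: 13

Derivation:
Click 1 (0,3) count=0: revealed 13 new [(0,2) (0,3) (0,4) (0,5) (0,6) (1,2) (1,3) (1,4) (1,5) (1,6) (2,2) (2,3) (2,4)] -> total=13
Click 2 (0,2) count=1: revealed 0 new [(none)] -> total=13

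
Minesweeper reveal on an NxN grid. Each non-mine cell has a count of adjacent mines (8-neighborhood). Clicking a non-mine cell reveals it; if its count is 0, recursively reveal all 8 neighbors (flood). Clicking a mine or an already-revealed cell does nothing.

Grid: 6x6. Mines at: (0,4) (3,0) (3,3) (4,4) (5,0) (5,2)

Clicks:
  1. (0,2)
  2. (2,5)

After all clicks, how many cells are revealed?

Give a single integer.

Click 1 (0,2) count=0: revealed 12 new [(0,0) (0,1) (0,2) (0,3) (1,0) (1,1) (1,2) (1,3) (2,0) (2,1) (2,2) (2,3)] -> total=12
Click 2 (2,5) count=0: revealed 6 new [(1,4) (1,5) (2,4) (2,5) (3,4) (3,5)] -> total=18

Answer: 18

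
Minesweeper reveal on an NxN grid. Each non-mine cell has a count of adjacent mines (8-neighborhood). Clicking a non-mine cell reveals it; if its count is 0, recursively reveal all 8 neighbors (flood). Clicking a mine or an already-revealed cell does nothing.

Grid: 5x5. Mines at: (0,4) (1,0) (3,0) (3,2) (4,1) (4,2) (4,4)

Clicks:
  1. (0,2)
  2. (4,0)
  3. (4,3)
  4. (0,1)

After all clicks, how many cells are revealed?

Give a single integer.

Click 1 (0,2) count=0: revealed 9 new [(0,1) (0,2) (0,3) (1,1) (1,2) (1,3) (2,1) (2,2) (2,3)] -> total=9
Click 2 (4,0) count=2: revealed 1 new [(4,0)] -> total=10
Click 3 (4,3) count=3: revealed 1 new [(4,3)] -> total=11
Click 4 (0,1) count=1: revealed 0 new [(none)] -> total=11

Answer: 11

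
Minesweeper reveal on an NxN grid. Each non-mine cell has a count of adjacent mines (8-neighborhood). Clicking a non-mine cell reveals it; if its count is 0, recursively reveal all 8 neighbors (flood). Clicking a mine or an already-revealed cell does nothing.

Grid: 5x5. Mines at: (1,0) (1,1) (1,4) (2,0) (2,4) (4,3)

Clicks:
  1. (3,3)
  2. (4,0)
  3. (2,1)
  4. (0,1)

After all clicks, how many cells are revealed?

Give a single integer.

Click 1 (3,3) count=2: revealed 1 new [(3,3)] -> total=1
Click 2 (4,0) count=0: revealed 6 new [(3,0) (3,1) (3,2) (4,0) (4,1) (4,2)] -> total=7
Click 3 (2,1) count=3: revealed 1 new [(2,1)] -> total=8
Click 4 (0,1) count=2: revealed 1 new [(0,1)] -> total=9

Answer: 9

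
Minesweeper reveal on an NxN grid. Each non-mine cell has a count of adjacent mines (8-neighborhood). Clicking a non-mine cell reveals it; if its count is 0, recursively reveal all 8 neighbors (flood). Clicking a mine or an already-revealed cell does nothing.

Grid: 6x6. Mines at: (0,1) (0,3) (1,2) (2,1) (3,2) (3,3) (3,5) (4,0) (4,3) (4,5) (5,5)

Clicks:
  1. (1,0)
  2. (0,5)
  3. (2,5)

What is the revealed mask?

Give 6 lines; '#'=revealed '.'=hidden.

Answer: ....##
#...##
....##
......
......
......

Derivation:
Click 1 (1,0) count=2: revealed 1 new [(1,0)] -> total=1
Click 2 (0,5) count=0: revealed 6 new [(0,4) (0,5) (1,4) (1,5) (2,4) (2,5)] -> total=7
Click 3 (2,5) count=1: revealed 0 new [(none)] -> total=7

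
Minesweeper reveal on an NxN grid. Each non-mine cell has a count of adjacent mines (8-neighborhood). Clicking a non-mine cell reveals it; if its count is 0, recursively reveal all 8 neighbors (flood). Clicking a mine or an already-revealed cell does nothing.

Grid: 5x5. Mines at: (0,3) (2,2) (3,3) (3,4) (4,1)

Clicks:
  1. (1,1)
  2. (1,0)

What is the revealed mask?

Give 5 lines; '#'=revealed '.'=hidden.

Click 1 (1,1) count=1: revealed 1 new [(1,1)] -> total=1
Click 2 (1,0) count=0: revealed 9 new [(0,0) (0,1) (0,2) (1,0) (1,2) (2,0) (2,1) (3,0) (3,1)] -> total=10

Answer: ###..
###..
##...
##...
.....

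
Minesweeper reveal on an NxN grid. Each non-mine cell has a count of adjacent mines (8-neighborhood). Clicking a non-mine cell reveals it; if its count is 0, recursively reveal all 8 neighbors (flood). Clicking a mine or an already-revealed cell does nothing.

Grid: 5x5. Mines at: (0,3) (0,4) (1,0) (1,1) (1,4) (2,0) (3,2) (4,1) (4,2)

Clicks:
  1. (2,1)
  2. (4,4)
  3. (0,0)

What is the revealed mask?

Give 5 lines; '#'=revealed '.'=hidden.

Click 1 (2,1) count=4: revealed 1 new [(2,1)] -> total=1
Click 2 (4,4) count=0: revealed 6 new [(2,3) (2,4) (3,3) (3,4) (4,3) (4,4)] -> total=7
Click 3 (0,0) count=2: revealed 1 new [(0,0)] -> total=8

Answer: #....
.....
.#.##
...##
...##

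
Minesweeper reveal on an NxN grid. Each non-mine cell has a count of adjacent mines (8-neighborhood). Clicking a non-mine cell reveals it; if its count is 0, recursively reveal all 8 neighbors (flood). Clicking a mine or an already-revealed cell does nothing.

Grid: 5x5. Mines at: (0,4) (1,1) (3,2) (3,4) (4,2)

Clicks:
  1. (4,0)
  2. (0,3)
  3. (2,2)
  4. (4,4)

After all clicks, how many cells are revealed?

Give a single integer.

Click 1 (4,0) count=0: revealed 6 new [(2,0) (2,1) (3,0) (3,1) (4,0) (4,1)] -> total=6
Click 2 (0,3) count=1: revealed 1 new [(0,3)] -> total=7
Click 3 (2,2) count=2: revealed 1 new [(2,2)] -> total=8
Click 4 (4,4) count=1: revealed 1 new [(4,4)] -> total=9

Answer: 9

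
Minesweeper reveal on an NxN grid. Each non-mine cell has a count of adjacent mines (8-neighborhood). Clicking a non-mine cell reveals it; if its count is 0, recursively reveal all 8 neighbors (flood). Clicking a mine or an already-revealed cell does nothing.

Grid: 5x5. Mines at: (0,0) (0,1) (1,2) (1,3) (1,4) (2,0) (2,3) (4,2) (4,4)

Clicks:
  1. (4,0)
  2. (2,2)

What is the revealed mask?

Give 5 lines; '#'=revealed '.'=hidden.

Answer: .....
.....
..#..
##...
##...

Derivation:
Click 1 (4,0) count=0: revealed 4 new [(3,0) (3,1) (4,0) (4,1)] -> total=4
Click 2 (2,2) count=3: revealed 1 new [(2,2)] -> total=5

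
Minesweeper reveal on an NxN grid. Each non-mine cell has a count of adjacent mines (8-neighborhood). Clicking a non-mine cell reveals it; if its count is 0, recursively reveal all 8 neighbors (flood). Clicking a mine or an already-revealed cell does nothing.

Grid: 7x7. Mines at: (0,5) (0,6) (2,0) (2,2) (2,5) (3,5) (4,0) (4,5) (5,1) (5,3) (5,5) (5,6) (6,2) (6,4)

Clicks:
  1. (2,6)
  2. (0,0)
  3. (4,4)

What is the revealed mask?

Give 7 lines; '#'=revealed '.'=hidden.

Click 1 (2,6) count=2: revealed 1 new [(2,6)] -> total=1
Click 2 (0,0) count=0: revealed 10 new [(0,0) (0,1) (0,2) (0,3) (0,4) (1,0) (1,1) (1,2) (1,3) (1,4)] -> total=11
Click 3 (4,4) count=4: revealed 1 new [(4,4)] -> total=12

Answer: #####..
#####..
......#
.......
....#..
.......
.......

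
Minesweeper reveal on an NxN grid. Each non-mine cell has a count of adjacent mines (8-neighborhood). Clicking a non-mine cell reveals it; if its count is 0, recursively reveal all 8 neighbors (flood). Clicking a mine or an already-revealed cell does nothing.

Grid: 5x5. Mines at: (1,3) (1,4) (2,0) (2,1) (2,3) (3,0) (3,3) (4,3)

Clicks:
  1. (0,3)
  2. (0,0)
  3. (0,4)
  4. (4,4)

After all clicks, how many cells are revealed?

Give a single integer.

Click 1 (0,3) count=2: revealed 1 new [(0,3)] -> total=1
Click 2 (0,0) count=0: revealed 6 new [(0,0) (0,1) (0,2) (1,0) (1,1) (1,2)] -> total=7
Click 3 (0,4) count=2: revealed 1 new [(0,4)] -> total=8
Click 4 (4,4) count=2: revealed 1 new [(4,4)] -> total=9

Answer: 9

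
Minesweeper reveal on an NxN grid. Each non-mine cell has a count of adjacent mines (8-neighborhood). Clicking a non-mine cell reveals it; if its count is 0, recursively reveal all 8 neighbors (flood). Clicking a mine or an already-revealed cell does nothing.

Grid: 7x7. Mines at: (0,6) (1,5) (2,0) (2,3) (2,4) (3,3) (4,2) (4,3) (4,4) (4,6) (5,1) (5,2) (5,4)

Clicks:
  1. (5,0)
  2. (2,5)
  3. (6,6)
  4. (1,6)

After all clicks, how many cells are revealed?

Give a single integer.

Click 1 (5,0) count=1: revealed 1 new [(5,0)] -> total=1
Click 2 (2,5) count=2: revealed 1 new [(2,5)] -> total=2
Click 3 (6,6) count=0: revealed 4 new [(5,5) (5,6) (6,5) (6,6)] -> total=6
Click 4 (1,6) count=2: revealed 1 new [(1,6)] -> total=7

Answer: 7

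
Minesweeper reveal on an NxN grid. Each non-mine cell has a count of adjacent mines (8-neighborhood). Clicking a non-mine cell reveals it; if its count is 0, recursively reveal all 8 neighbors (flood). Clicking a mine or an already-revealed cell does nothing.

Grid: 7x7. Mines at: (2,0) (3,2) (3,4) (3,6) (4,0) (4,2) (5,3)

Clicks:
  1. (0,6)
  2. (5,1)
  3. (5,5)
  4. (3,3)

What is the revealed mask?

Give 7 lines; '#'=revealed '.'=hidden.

Click 1 (0,6) count=0: revealed 20 new [(0,0) (0,1) (0,2) (0,3) (0,4) (0,5) (0,6) (1,0) (1,1) (1,2) (1,3) (1,4) (1,5) (1,6) (2,1) (2,2) (2,3) (2,4) (2,5) (2,6)] -> total=20
Click 2 (5,1) count=2: revealed 1 new [(5,1)] -> total=21
Click 3 (5,5) count=0: revealed 9 new [(4,4) (4,5) (4,6) (5,4) (5,5) (5,6) (6,4) (6,5) (6,6)] -> total=30
Click 4 (3,3) count=3: revealed 1 new [(3,3)] -> total=31

Answer: #######
#######
.######
...#...
....###
.#..###
....###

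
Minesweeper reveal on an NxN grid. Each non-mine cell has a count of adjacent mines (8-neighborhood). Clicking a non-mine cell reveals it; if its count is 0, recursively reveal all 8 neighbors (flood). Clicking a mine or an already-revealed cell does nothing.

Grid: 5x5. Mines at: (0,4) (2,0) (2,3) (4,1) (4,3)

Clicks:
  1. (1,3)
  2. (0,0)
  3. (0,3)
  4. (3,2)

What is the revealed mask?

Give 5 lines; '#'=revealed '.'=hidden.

Click 1 (1,3) count=2: revealed 1 new [(1,3)] -> total=1
Click 2 (0,0) count=0: revealed 7 new [(0,0) (0,1) (0,2) (0,3) (1,0) (1,1) (1,2)] -> total=8
Click 3 (0,3) count=1: revealed 0 new [(none)] -> total=8
Click 4 (3,2) count=3: revealed 1 new [(3,2)] -> total=9

Answer: ####.
####.
.....
..#..
.....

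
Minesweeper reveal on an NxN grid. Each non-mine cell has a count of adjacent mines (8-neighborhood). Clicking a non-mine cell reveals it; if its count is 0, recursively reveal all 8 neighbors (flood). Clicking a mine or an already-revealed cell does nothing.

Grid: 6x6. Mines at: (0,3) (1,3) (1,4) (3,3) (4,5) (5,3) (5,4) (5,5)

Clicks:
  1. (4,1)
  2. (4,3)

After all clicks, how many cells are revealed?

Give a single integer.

Click 1 (4,1) count=0: revealed 18 new [(0,0) (0,1) (0,2) (1,0) (1,1) (1,2) (2,0) (2,1) (2,2) (3,0) (3,1) (3,2) (4,0) (4,1) (4,2) (5,0) (5,1) (5,2)] -> total=18
Click 2 (4,3) count=3: revealed 1 new [(4,3)] -> total=19

Answer: 19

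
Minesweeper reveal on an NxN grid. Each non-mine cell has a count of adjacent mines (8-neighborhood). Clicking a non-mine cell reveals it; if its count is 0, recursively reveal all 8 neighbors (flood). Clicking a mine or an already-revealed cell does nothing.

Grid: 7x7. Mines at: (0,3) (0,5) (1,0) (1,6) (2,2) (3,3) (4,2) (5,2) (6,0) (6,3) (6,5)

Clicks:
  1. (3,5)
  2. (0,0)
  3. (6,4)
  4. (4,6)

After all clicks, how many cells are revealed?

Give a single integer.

Answer: 14

Derivation:
Click 1 (3,5) count=0: revealed 12 new [(2,4) (2,5) (2,6) (3,4) (3,5) (3,6) (4,4) (4,5) (4,6) (5,4) (5,5) (5,6)] -> total=12
Click 2 (0,0) count=1: revealed 1 new [(0,0)] -> total=13
Click 3 (6,4) count=2: revealed 1 new [(6,4)] -> total=14
Click 4 (4,6) count=0: revealed 0 new [(none)] -> total=14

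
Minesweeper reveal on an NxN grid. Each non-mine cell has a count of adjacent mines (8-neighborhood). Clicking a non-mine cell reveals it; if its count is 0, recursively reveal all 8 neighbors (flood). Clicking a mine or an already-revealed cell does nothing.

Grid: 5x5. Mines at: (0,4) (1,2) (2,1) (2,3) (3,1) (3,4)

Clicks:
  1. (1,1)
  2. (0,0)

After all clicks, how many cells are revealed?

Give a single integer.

Answer: 4

Derivation:
Click 1 (1,1) count=2: revealed 1 new [(1,1)] -> total=1
Click 2 (0,0) count=0: revealed 3 new [(0,0) (0,1) (1,0)] -> total=4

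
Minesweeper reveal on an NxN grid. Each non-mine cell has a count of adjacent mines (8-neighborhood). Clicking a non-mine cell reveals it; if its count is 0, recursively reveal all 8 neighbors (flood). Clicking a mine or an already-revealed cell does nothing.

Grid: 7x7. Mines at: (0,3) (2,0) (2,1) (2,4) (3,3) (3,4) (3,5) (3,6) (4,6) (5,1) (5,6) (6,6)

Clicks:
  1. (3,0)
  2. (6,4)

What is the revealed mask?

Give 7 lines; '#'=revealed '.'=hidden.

Answer: .......
.......
.......
#......
..####.
..####.
..####.

Derivation:
Click 1 (3,0) count=2: revealed 1 new [(3,0)] -> total=1
Click 2 (6,4) count=0: revealed 12 new [(4,2) (4,3) (4,4) (4,5) (5,2) (5,3) (5,4) (5,5) (6,2) (6,3) (6,4) (6,5)] -> total=13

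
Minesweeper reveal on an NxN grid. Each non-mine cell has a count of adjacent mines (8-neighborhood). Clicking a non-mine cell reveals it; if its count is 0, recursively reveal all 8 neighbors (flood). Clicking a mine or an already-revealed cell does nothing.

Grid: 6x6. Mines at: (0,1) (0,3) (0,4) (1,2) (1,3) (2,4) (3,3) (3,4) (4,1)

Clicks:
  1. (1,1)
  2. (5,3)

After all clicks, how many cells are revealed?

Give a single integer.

Click 1 (1,1) count=2: revealed 1 new [(1,1)] -> total=1
Click 2 (5,3) count=0: revealed 8 new [(4,2) (4,3) (4,4) (4,5) (5,2) (5,3) (5,4) (5,5)] -> total=9

Answer: 9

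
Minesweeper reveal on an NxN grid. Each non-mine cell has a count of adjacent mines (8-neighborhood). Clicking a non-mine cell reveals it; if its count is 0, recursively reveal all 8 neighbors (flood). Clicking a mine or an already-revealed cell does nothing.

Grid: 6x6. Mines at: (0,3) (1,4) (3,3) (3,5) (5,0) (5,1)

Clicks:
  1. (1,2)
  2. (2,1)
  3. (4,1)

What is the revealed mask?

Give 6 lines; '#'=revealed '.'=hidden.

Answer: ###...
###...
###...
###...
###...
......

Derivation:
Click 1 (1,2) count=1: revealed 1 new [(1,2)] -> total=1
Click 2 (2,1) count=0: revealed 14 new [(0,0) (0,1) (0,2) (1,0) (1,1) (2,0) (2,1) (2,2) (3,0) (3,1) (3,2) (4,0) (4,1) (4,2)] -> total=15
Click 3 (4,1) count=2: revealed 0 new [(none)] -> total=15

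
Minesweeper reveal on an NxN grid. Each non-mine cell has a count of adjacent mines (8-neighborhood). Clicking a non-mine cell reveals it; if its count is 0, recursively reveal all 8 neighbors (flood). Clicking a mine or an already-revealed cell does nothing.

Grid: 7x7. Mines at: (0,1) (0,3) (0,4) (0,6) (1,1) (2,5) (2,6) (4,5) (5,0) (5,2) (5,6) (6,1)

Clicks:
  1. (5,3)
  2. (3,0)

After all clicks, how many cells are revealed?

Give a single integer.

Answer: 19

Derivation:
Click 1 (5,3) count=1: revealed 1 new [(5,3)] -> total=1
Click 2 (3,0) count=0: revealed 18 new [(1,2) (1,3) (1,4) (2,0) (2,1) (2,2) (2,3) (2,4) (3,0) (3,1) (3,2) (3,3) (3,4) (4,0) (4,1) (4,2) (4,3) (4,4)] -> total=19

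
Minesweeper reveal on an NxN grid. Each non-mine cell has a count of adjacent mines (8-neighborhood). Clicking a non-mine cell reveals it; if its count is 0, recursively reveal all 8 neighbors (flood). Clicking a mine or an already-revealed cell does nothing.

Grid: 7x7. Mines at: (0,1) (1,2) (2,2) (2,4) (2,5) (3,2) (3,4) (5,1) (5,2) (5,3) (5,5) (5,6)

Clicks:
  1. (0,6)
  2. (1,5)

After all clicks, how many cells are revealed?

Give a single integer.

Click 1 (0,6) count=0: revealed 8 new [(0,3) (0,4) (0,5) (0,6) (1,3) (1,4) (1,5) (1,6)] -> total=8
Click 2 (1,5) count=2: revealed 0 new [(none)] -> total=8

Answer: 8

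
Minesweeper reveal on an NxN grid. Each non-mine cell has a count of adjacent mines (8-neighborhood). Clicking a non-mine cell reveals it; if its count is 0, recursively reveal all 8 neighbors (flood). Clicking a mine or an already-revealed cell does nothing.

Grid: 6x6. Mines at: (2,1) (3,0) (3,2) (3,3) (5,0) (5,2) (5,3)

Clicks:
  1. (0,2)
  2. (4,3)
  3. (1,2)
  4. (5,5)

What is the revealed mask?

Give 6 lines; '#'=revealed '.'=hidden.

Answer: ######
######
..####
....##
...###
....##

Derivation:
Click 1 (0,2) count=0: revealed 22 new [(0,0) (0,1) (0,2) (0,3) (0,4) (0,5) (1,0) (1,1) (1,2) (1,3) (1,4) (1,5) (2,2) (2,3) (2,4) (2,5) (3,4) (3,5) (4,4) (4,5) (5,4) (5,5)] -> total=22
Click 2 (4,3) count=4: revealed 1 new [(4,3)] -> total=23
Click 3 (1,2) count=1: revealed 0 new [(none)] -> total=23
Click 4 (5,5) count=0: revealed 0 new [(none)] -> total=23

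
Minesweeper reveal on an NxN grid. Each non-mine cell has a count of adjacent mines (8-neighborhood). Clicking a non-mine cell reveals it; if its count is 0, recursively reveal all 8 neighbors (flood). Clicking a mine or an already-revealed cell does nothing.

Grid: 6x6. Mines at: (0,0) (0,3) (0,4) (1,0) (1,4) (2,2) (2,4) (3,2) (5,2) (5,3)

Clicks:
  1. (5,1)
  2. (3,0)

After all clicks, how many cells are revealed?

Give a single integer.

Answer: 8

Derivation:
Click 1 (5,1) count=1: revealed 1 new [(5,1)] -> total=1
Click 2 (3,0) count=0: revealed 7 new [(2,0) (2,1) (3,0) (3,1) (4,0) (4,1) (5,0)] -> total=8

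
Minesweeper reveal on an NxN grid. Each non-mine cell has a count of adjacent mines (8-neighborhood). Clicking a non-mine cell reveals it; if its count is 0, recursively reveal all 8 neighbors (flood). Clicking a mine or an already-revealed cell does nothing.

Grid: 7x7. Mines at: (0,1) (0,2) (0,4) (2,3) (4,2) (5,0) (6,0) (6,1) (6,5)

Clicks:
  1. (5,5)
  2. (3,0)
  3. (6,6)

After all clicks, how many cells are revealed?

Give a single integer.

Click 1 (5,5) count=1: revealed 1 new [(5,5)] -> total=1
Click 2 (3,0) count=0: revealed 11 new [(1,0) (1,1) (1,2) (2,0) (2,1) (2,2) (3,0) (3,1) (3,2) (4,0) (4,1)] -> total=12
Click 3 (6,6) count=1: revealed 1 new [(6,6)] -> total=13

Answer: 13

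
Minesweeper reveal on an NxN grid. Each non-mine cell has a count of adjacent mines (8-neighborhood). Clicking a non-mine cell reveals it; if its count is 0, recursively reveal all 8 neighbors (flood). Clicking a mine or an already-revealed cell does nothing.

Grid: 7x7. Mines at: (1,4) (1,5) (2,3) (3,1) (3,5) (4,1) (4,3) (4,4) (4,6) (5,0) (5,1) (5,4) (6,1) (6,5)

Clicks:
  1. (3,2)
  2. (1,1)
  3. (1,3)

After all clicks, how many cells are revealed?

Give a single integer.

Click 1 (3,2) count=4: revealed 1 new [(3,2)] -> total=1
Click 2 (1,1) count=0: revealed 11 new [(0,0) (0,1) (0,2) (0,3) (1,0) (1,1) (1,2) (1,3) (2,0) (2,1) (2,2)] -> total=12
Click 3 (1,3) count=2: revealed 0 new [(none)] -> total=12

Answer: 12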